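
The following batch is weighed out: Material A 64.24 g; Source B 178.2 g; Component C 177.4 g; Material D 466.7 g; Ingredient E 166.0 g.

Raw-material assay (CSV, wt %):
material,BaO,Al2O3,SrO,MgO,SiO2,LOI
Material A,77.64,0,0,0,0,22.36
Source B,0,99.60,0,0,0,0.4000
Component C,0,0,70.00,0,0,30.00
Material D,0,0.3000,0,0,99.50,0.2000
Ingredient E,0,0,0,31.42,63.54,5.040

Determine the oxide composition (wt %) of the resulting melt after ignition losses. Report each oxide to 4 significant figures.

All internal work maintains full precision at every stage; working values are rounded to four significant figures when displayed; a single rounding produces each reported result; all derived quantities, including five oxide percentages, yield, the totals, net glass mass, ignition loss, are carried from the batch weights per 974.9 g of glass at full float precision precisely as stated by question or answer.
What the batch supplies per oxide:
  BaO: 64.24·0.7764 = 49.88 g
  Al2O3: 178.2·0.9960 + 466.7·0.003000 = 178.9 g
  SrO: 177.4·0.7000 = 124.2 g
  MgO: 166.0·0.3142 = 52.16 g
  SiO2: 466.7·0.9950 + 166.0·0.6354 = 569.8 g
LOI: 64.24·0.2236 + 178.2·0.004000 + 177.4·0.3000 + 466.7·0.002000 + 166.0·0.05040 = 77.60 g
Glass = total batch minus LOI = 1053 − 77.60 = 974.9 g (matching Σ of the oxides)
percent by weight: oxide/glass ×100

Glass mass = 974.9 g (batch 1053 − LOI 77.60).
Composition: BaO 5.116%, Al2O3 18.35%, SrO 12.74%, MgO 5.350%, SiO2 58.45%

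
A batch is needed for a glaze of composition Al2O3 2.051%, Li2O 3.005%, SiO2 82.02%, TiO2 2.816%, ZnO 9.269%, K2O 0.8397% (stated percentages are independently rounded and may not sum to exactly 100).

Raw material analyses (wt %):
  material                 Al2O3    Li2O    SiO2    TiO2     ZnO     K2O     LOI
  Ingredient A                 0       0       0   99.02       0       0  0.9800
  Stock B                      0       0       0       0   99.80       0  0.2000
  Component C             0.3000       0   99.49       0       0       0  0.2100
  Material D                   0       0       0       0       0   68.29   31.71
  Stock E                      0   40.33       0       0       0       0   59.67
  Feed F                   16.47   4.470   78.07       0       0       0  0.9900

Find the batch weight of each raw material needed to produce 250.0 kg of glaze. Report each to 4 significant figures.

Batch per 250.0 kg glaze:
  Ingredient A: 7.110 kg
  Stock B: 23.22 kg
  Component C: 184.3 kg
  Material D: 3.074 kg
  Stock E: 15.55 kg
  Feed F: 27.78 kg
Total batch = 261.0 kg; LOI loss = 11.03 kg; yield = 95.77%

The whole derivation carries full float precision in every operation; in-progress results are shown (rounded to four significant figures) at each printed step. Every reported figure includes exactly one rounding; all derived quantities, which include the totals, the six compositions, glass mass, the yield, LOI, are carried at exact precision, as they appear in either problem or answer, from the weighed amounts per 250.0 kg of glass.
Target masses of each oxide per 250.0 kg glaze:
  Al2O3: 2.051% × 250.0 = 5.128 kg
  Li2O: 3.005% × 250.0 = 7.512 kg
  SiO2: 82.02% × 250.0 = 205.0 kg
  TiO2: 2.816% × 250.0 = 7.040 kg
  ZnO: 9.269% × 250.0 = 23.17 kg
  K2O: 0.8397% × 250.0 = 2.099 kg
A balance pass over the oxides, with the batch weights as given, for the quoted basis mass (each sum matches its target mass up to rounding of the answer):
  Al2O3: 184.3·0.003000 + 27.78·0.1647 = 5.128 kg (target 5.128 kg)
  Li2O: 15.55·0.4033 + 27.78·0.04470 = 7.513 kg (target 7.512 kg)
  SiO2: 184.3·0.9949 + 27.78·0.7807 = 205.0 kg (target 205.0 kg)
  TiO2: 7.110·0.9902 = 7.040 kg (target 7.040 kg)
  ZnO: 23.22·0.9980 = 23.17 kg (target 23.17 kg)
  K2O: 3.074·0.6829 = 2.099 kg (target 2.099 kg)
The glass-mass cross-check: batch total minus LOI = 250.0 kg (per-oxide target masses sum to 250.0 kg; stated basis 250.0 kg — deltas are rounding alone).
Batch total: Σ batch = 261.0 kg; the LOI term Σ batch·LOI equals 11.03 kg; yield, glass over the total, = 95.77%.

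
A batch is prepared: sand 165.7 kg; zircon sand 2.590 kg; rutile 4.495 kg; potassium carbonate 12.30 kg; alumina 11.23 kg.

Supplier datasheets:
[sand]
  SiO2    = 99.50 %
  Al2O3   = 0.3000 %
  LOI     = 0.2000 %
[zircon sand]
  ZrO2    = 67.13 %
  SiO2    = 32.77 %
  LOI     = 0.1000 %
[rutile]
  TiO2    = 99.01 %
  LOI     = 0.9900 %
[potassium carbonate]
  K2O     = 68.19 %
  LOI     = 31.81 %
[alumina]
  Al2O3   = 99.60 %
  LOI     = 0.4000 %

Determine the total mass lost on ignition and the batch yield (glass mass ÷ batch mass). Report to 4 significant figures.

All internal work maintains full precision through every step. Working values are shown rounded to 4 significant digits — every reported result is rounded a single time — the derived quantities (net glass mass, the five compositions, yield, LOI, totals) are rebuilt in full precision starting from the weights on 192.0 kg of glass, precisely as stated by question or answer.
Each material's LOI contribution:
  sand: 165.7 × 0.002000 = 0.3314 kg
  zircon sand: 2.590 × 0.001000 = 0.002590 kg
  rutile: 4.495 × 0.009900 = 0.04450 kg
  potassium carbonate: 12.30 × 0.3181 = 3.913 kg
  alumina: 11.23 × 0.004000 = 0.04492 kg
Total LOI = 4.336 kg
Glass = batch − LOI = 196.3 − 4.336 = 192.0 kg

LOI loss = 4.336 kg; glass = 192.0 kg; yield = 97.79%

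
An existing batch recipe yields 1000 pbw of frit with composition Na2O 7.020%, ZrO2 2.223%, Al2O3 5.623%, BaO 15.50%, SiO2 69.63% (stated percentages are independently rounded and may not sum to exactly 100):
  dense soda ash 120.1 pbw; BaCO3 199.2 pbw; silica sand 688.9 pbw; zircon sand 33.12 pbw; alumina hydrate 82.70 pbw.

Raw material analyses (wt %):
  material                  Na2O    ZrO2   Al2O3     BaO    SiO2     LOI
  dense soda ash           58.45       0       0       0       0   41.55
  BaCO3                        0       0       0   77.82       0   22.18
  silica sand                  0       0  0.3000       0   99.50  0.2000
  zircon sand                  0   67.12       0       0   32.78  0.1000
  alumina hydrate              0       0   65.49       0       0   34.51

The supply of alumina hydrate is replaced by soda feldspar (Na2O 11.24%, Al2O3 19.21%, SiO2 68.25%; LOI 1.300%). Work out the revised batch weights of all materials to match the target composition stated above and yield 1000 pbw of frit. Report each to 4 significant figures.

Every computation keeps full precision throughout — the intermediate values are displayed (rounded to four significant figures) on the page; a single rounding completes every reported figure — the derived quantities are computed at full precision (ignition loss, totals, five oxide percentages, yield, net glass mass) using the weight values at 1000 pbw of glass exactly as printed in the problem or answer text.
Oxide-by-oxide targets in 1000 pbw frit:
  Na2O: 7.020% × 1000 = 70.20 pbw
  ZrO2: 2.223% × 1000 = 22.23 pbw
  Al2O3: 5.623% × 1000 = 56.23 pbw
  BaO: 15.50% × 1000 = 155.0 pbw
  SiO2: 69.63% × 1000 = 696.3 pbw
Checking each oxide sum per the reported batch figures, against the basis in use (target by target, the sums agree exact up to rounding of places):
  Na2O: 65.30·0.5845 + 285.0·0.1124 = 70.20 pbw (target 70.20 pbw)
  ZrO2: 33.12·0.6712 = 22.23 pbw (target 22.23 pbw)
  Al2O3: 493.4·0.003000 + 285.0·0.1921 = 56.23 pbw (target 56.23 pbw)
  BaO: 199.2·0.7782 = 155.0 pbw (target 155.0 pbw)
  SiO2: 493.4·0.9950 + 33.12·0.3278 + 285.0·0.6825 = 696.3 pbw (target 696.3 pbw)
Glass-mass closure: Σ batch − LOI loss = 1000 pbw (per-oxide target masses sum to 1000 pbw; versus the stated basis of 1000 pbw — any gap is answer rounding).
Adding the batch up: Σ batch = 1076 pbw; ignition loss, Σ(batch × LOI) = 76.04 pbw; yield: glass divided by total = 92.93%.

Revised batch per 1000 pbw frit:
  dense soda ash: 65.30 pbw
  BaCO3: 199.2 pbw
  silica sand: 493.4 pbw
  zircon sand: 33.12 pbw
  soda feldspar: 285.0 pbw
Total batch = 1076 pbw; LOI loss = 76.04 pbw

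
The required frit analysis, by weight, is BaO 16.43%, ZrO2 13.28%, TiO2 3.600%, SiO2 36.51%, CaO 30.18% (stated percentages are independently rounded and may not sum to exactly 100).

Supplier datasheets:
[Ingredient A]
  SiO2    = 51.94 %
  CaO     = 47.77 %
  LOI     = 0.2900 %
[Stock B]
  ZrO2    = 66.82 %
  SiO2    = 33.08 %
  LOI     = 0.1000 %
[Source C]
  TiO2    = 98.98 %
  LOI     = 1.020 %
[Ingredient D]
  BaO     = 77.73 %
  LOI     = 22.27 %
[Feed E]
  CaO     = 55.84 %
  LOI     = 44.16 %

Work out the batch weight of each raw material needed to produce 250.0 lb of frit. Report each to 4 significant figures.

Batch per 250.0 lb frit:
  Ingredient A: 144.1 lb
  Stock B: 49.69 lb
  Source C: 9.093 lb
  Ingredient D: 52.84 lb
  Feed E: 11.85 lb
Total batch = 267.6 lb; LOI loss = 17.56 lb; yield = 93.44%

The working math runs at exact precision end to end; values along the way are displayed (rounded to four significant figures) when written out — a single rounding completes each reported number; all derived quantities (yield, five oxide percentages, the totals, glass mass, LOI) are re-derived from the weighed amounts for 250.0 lb of glass in full float precision, as written in the problem or answer text.
Per-oxide target masses for 250.0 lb frit:
  BaO: 16.43% × 250.0 = 41.08 lb
  ZrO2: 13.28% × 250.0 = 33.20 lb
  TiO2: 3.600% × 250.0 = 9.000 lb
  SiO2: 36.51% × 250.0 = 91.28 lb
  CaO: 30.18% × 250.0 = 75.45 lb
Mass-balance tally per oxide given the weights on record, on the stated basis (delivered sums recover each target once rounding is allowed for):
  BaO: 52.84·0.7773 = 41.07 lb (target 41.08 lb)
  ZrO2: 49.69·0.6682 = 33.20 lb (target 33.20 lb)
  TiO2: 9.093·0.9898 = 9.000 lb (target 9.000 lb)
  SiO2: 144.1·0.5194 + 49.69·0.3308 = 91.28 lb (target 91.28 lb)
  CaO: 144.1·0.4777 + 11.85·0.5584 = 75.45 lb (target 75.45 lb)
The glass-mass cross-check: total charge less LOI = 250.0 lb (targets for the oxides total 250.0 lb; against the stated basis, 250.0 lb — differing by rounding only).
Adding the batch up: Σ batch = 267.6 lb; Σ batch·LOI gives LOI loss = 17.56 lb; the yield ratio, glass ÷ batch: 93.44%.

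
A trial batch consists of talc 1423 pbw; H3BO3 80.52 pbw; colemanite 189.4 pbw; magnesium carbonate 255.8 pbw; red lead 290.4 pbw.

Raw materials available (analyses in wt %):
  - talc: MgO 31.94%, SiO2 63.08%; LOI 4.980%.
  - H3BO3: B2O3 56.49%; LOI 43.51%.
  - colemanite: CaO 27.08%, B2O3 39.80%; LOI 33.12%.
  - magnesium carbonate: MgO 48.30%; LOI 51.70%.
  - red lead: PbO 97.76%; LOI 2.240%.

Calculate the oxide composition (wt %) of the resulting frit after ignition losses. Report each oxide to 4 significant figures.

In-progress results are printed (rounded to 4 significant figures) in the printout — all internal work carries full float precision in every operation. Every reported result undergoes a single rounding. The derived quantities, including LOI, net glass mass, the totals, the five compositions, the yield, are carried from the weighed amounts per 1932 pbw of glass at full float precision precisely as stated by the problem or answer text.
Delivered oxide masses:
  MgO: 1423·0.3194 + 255.8·0.4830 = 578.1 pbw
  SiO2: 1423·0.6308 = 897.6 pbw
  PbO: 290.4·0.9776 = 283.9 pbw
  CaO: 189.4·0.2708 = 51.29 pbw
  B2O3: 80.52·0.5649 + 189.4·0.3980 = 120.9 pbw
LOI: 1423·0.04980 + 80.52·0.4351 + 189.4·0.3312 + 255.8·0.5170 + 290.4·0.02240 = 307.4 pbw
Glass mass = batch − LOI = 2239 − 307.4 = 1932 pbw (consistent with Σ oxide mass)
wt % = 100 × oxide mass / glass mass

Glass mass = 1932 pbw (batch 2239 − LOI 307.4).
Composition: MgO 29.92%, SiO2 46.47%, PbO 14.70%, CaO 2.655%, B2O3 6.257%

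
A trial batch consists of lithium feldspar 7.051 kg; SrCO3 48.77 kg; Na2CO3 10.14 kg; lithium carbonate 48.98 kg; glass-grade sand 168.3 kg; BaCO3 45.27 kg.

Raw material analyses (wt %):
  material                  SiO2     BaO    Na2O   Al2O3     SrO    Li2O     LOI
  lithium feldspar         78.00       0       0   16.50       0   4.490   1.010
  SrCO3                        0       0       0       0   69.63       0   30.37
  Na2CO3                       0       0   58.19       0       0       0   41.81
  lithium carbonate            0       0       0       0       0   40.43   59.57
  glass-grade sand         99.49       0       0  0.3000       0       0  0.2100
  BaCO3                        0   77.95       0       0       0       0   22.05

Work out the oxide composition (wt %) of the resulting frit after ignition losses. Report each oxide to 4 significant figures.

Glass mass = 269.9 kg (batch 328.5 − LOI 58.64).
Composition: SiO2 64.08%, BaO 13.08%, Na2O 2.186%, Al2O3 0.6182%, SrO 12.58%, Li2O 7.455%

Working values are shown rounded off to 4 significant figures on the page — all internal work carries full float precision in all steps; a single rounding yields each reported result. The derived quantities, including glass mass, the six compositions, LOI, totals, yield, are computed from the batch weights at 269.9 kg of glass in full precision as they appear in the question or the answer.
What the batch supplies per oxide:
  SiO2: 7.051·0.7800 + 168.3·0.9949 = 172.9 kg
  BaO: 45.27·0.7795 = 35.29 kg
  Na2O: 10.14·0.5819 = 5.900 kg
  Al2O3: 7.051·0.1650 + 168.3·0.003000 = 1.668 kg
  SrO: 48.77·0.6963 = 33.96 kg
  Li2O: 7.051·0.04490 + 48.98·0.4043 = 20.12 kg
LOI: 7.051·0.01010 + 48.77·0.3037 + 10.14·0.4181 + 48.98·0.5957 + 168.3·0.002100 + 45.27·0.2205 = 58.64 kg
The glass mass, total less LOI, = 328.5 − 58.64 = 269.9 kg (equal to the oxide-mass sum)
each oxide over glass, ×100, is wt %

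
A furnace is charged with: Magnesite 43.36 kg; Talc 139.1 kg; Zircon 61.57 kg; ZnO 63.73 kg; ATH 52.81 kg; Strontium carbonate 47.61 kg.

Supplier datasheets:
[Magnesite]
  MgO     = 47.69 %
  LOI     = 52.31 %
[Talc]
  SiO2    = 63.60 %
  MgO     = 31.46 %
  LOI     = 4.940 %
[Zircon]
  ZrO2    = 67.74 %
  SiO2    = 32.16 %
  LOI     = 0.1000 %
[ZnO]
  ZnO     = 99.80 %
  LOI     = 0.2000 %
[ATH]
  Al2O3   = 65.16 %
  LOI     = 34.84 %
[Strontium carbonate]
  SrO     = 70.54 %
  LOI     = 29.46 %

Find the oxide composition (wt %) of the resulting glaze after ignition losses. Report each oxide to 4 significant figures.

Working values are shown rounded to 4 significant figures when written out — all internal work carries full float precision in all steps; every reported figure is rounded once only. All derived quantities are rebuilt in exact precision (totals, glass mass, the yield, ignition loss, the six compositions) from the weighed amounts per 346.0 kg of glass precisely as stated by question or answer.
What the batch supplies per oxide:
  ZrO2: 61.57·0.6774 = 41.71 kg
  SrO: 47.61·0.7054 = 33.58 kg
  SiO2: 139.1·0.6360 + 61.57·0.3216 = 108.3 kg
  ZnO: 63.73·0.9980 = 63.60 kg
  MgO: 43.36·0.4769 + 139.1·0.3146 = 64.44 kg
  Al2O3: 52.81·0.6516 = 34.41 kg
LOI: 43.36·0.5231 + 139.1·0.04940 + 61.57·0.001000 + 63.73·0.002000 + 52.81·0.3484 + 47.61·0.2946 = 62.17 kg
The glass mass, total less LOI, = 408.2 − 62.17 = 346.0 kg (equal to the oxide-mass sum)
wt % = oxide mass / glass mass × 100

Glass mass = 346.0 kg (batch 408.2 − LOI 62.17).
Composition: ZrO2 12.05%, SrO 9.706%, SiO2 31.29%, ZnO 18.38%, MgO 18.62%, Al2O3 9.945%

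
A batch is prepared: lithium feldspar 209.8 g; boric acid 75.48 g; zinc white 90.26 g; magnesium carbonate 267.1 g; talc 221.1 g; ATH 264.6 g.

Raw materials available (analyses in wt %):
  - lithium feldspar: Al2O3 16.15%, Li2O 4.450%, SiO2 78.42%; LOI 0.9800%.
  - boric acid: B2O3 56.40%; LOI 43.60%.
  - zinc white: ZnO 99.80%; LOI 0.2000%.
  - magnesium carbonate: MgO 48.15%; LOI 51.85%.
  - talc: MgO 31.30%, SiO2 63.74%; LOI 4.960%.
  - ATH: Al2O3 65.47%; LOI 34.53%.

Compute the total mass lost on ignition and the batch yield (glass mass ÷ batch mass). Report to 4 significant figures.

Working values are printed (rounded to four significant digits) in the working; every computation runs at full precision at all times. A single rounding finalizes every reported value — all derived quantities are computed at exact precision (yield, ignition loss, net glass mass, totals, the six compositions) from the weighed amounts on 852.4 g of glass as written in the problem or answer text.
Material-by-material LOI:
  lithium feldspar: 209.8 × 0.009800 = 2.056 g
  boric acid: 75.48 × 0.4360 = 32.91 g
  zinc white: 90.26 × 0.002000 = 0.1805 g
  magnesium carbonate: 267.1 × 0.5185 = 138.5 g
  talc: 221.1 × 0.04960 = 10.97 g
  ATH: 264.6 × 0.3453 = 91.37 g
Total LOI = 276.0 g
Glass = batch − LOI = 1128 − 276.0 = 852.4 g

LOI loss = 276.0 g; glass = 852.4 g; yield = 75.54%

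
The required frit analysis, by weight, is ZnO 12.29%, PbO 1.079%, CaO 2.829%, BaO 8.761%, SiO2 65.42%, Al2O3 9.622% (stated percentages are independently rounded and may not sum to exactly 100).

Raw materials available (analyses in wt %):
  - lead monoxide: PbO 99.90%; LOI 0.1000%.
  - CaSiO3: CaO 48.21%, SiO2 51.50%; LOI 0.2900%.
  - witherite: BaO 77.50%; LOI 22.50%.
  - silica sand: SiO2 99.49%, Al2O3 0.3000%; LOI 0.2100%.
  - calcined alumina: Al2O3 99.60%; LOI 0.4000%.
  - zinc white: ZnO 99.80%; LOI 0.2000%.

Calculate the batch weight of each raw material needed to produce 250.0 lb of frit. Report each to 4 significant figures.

Batch per 250.0 lb frit:
  lead monoxide: 2.700 lb
  CaSiO3: 14.67 lb
  witherite: 28.26 lb
  silica sand: 156.8 lb
  calcined alumina: 23.68 lb
  zinc white: 30.79 lb
Total batch = 256.9 lb; LOI loss = 6.889 lb; yield = 97.32%

Working values are rounded to 4 significant figures wherever printed. The working math carries exact precision at every stage — every reported number is rounded once only; the derived quantities are rebuilt at full precision (net glass mass, six oxide percentages, yield, LOI, the totals) starting from the weights per 250.0 lb of glass precisely as stated by the problem or answer text.
The oxide mass targets at 250.0 lb frit:
  ZnO: 12.29% × 250.0 = 30.72 lb
  PbO: 1.079% × 250.0 = 2.698 lb
  CaO: 2.829% × 250.0 = 7.072 lb
  BaO: 8.761% × 250.0 = 21.90 lb
  SiO2: 65.42% × 250.0 = 163.6 lb
  Al2O3: 9.622% × 250.0 = 24.06 lb
A balance pass over the oxides, with the batch weights as given, under the basis named above (oxide sums agree with the targets modulo rounding of the values):
  ZnO: 30.79·0.9980 = 30.73 lb (target 30.72 lb)
  PbO: 2.700·0.9990 = 2.697 lb (target 2.698 lb)
  CaO: 14.67·0.4821 = 7.072 lb (target 7.072 lb)
  BaO: 28.26·0.7750 = 21.90 lb (target 21.90 lb)
  SiO2: 14.67·0.5150 + 156.8·0.9949 = 163.6 lb (target 163.6 lb)
  Al2O3: 156.8·0.003000 + 23.68·0.9960 = 24.06 lb (target 24.06 lb)
Glass mass check: batch total minus LOI = 250.0 lb (summing oxide targets gives 250.0 lb; the stated basis being 250.0 lb — gaps are rounding artifacts).
Total batch = Σ batch = 256.9 lb; Σ batch·LOI gives LOI loss = 6.889 lb; yield, glass over the total, = 97.32%.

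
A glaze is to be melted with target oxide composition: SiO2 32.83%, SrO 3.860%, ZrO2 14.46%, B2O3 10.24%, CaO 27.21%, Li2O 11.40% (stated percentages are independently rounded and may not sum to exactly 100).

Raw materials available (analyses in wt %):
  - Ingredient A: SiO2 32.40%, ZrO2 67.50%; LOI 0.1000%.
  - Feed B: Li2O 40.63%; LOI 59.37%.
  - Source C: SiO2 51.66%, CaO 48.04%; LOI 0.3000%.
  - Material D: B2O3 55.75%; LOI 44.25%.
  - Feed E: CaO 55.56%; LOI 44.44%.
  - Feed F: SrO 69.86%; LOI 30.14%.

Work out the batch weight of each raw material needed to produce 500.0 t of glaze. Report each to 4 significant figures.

Batch per 500.0 t glaze:
  Ingredient A: 107.1 t
  Feed B: 140.3 t
  Source C: 250.6 t
  Material D: 91.84 t
  Feed E: 28.21 t
  Feed F: 27.63 t
Total batch = 645.7 t; LOI loss = 145.7 t; yield = 77.44%

The intermediate values appear rounded to 4 significant digits in the working. Full float precision is maintained all the way through. Each reported figure carries a single rounding. Derived quantities, which include the yield, six oxide percentages, totals, ignition loss, net glass mass, are re-derived at exact precision, precisely as stated by the problem or answer text, starting from the weights at 500.0 t of glass.
Target oxide masses per 500.0 t glaze:
  SiO2: 32.83% × 500.0 = 164.2 t
  SrO: 3.860% × 500.0 = 19.30 t
  ZrO2: 14.46% × 500.0 = 72.30 t
  B2O3: 10.24% × 500.0 = 51.20 t
  CaO: 27.21% × 500.0 = 136.0 t
  Li2O: 11.40% × 500.0 = 57.00 t
Oxide-by-oxide audit with the batch weights as given, versus the basis set out (delivered sums recover each target exact up to rounding of places):
  SiO2: 107.1·0.3240 + 250.6·0.5166 = 164.2 t (target 164.2 t)
  SrO: 27.63·0.6986 = 19.30 t (target 19.30 t)
  ZrO2: 107.1·0.6750 = 72.29 t (target 72.30 t)
  B2O3: 91.84·0.5575 = 51.20 t (target 51.20 t)
  CaO: 250.6·0.4804 + 28.21·0.5556 = 136.1 t (target 136.0 t)
  Li2O: 140.3·0.4063 = 57.00 t (target 57.00 t)
Mass balance on the glass: net batch after ignition = 500.0 t (oxide target masses add up to 500.0 t; against the stated basis, 500.0 t — deltas are rounding alone).
Whole-batch sum: Σ batch = 645.7 t; loss to ignition Σ batch·LOI = 145.7 t; as yield: glass ÷ batch → 77.44%.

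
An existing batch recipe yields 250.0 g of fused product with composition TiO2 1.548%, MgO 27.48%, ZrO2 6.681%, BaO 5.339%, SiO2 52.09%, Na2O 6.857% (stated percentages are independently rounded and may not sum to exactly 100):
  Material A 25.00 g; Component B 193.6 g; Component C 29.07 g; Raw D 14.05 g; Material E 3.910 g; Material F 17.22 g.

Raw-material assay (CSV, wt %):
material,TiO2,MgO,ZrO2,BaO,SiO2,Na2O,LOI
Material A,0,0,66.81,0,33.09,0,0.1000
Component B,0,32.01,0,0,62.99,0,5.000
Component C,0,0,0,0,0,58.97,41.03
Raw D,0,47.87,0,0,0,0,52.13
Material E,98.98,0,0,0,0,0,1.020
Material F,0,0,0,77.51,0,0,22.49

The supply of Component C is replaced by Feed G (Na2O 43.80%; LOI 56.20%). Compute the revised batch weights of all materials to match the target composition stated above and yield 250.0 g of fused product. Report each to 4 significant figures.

Revised batch per 250.0 g fused product:
  Material A: 25.00 g
  Component B: 193.6 g
  Feed G: 39.14 g
  Raw D: 14.05 g
  Material E: 3.910 g
  Material F: 17.22 g
Total batch = 292.9 g; LOI loss = 42.94 g

In-progress results are displayed, rounded to 4 significant digits, across the worked steps. Each numeric step keeps exact precision from first step to last — every reported figure is rounded just once. Derived quantities (totals, the six compositions, yield, net glass mass, ignition loss) are recomputed starting from the weights per 250.0 g of glass in full precision as set out in the problem or answer text.
The oxide mass targets at 250.0 g fused product:
  TiO2: 1.548% × 250.0 = 3.870 g
  MgO: 27.48% × 250.0 = 68.70 g
  ZrO2: 6.681% × 250.0 = 16.70 g
  BaO: 5.339% × 250.0 = 13.35 g
  SiO2: 52.09% × 250.0 = 130.2 g
  Na2O: 6.857% × 250.0 = 17.14 g
Sums-versus-targets review with the batch weights as given, relative to the basis at hand (every target is met by its sum net of answer rounding effects):
  TiO2: 3.910·0.9898 = 3.870 g (target 3.870 g)
  MgO: 193.6·0.3201 + 14.05·0.4787 = 68.70 g (target 68.70 g)
  ZrO2: 25.00·0.6681 = 16.70 g (target 16.70 g)
  BaO: 17.22·0.7751 = 13.35 g (target 13.35 g)
  SiO2: 25.00·0.3309 + 193.6·0.6299 = 130.2 g (target 130.2 g)
  Na2O: 39.14·0.4380 = 17.14 g (target 17.14 g)
Consistency of the glass mass: batch Σ − ignition loss = 250.0 g (summing oxide targets gives 250.0 g; basis as stated: 250.0 g — rounding explains the deltas).
Batch grand total — Σ batch = 292.9 g; LOI removed, Σ of batch·LOI: 42.94 g; as yield: glass ÷ batch → 85.34%.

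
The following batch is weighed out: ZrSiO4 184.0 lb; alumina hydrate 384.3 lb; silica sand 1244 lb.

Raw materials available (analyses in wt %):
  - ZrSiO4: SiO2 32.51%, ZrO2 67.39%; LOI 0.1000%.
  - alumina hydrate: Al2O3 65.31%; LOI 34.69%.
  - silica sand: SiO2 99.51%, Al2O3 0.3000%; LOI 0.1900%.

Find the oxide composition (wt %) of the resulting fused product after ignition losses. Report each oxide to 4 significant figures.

Mid-chain values are shown rounded off to 4 significant digits in the printout. The working math maintains exact precision at each step — a single rounding finalizes every reported result; all derived quantities, including totals, the yield, the three compositions, glass mass, LOI, are carried using the weight values per 1676 lb of glass in full float precision as they appear in question or answer.
Oxide-by-oxide delivered mass:
  SiO2: 184.0·0.3251 + 1244·0.9951 = 1298 lb
  Al2O3: 384.3·0.6531 + 1244·0.003000 = 254.7 lb
  ZrO2: 184.0·0.6739 = 124.0 lb
LOI: 184.0·0.001000 + 384.3·0.3469 + 1244·0.001900 = 135.9 lb
Resulting glass, batch − LOI: 1812 − 135.9 = 1676 lb (= Σ oxide masses)
wt % = oxide mass / glass mass × 100

Glass mass = 1676 lb (batch 1812 − LOI 135.9).
Composition: SiO2 77.41%, Al2O3 15.19%, ZrO2 7.396%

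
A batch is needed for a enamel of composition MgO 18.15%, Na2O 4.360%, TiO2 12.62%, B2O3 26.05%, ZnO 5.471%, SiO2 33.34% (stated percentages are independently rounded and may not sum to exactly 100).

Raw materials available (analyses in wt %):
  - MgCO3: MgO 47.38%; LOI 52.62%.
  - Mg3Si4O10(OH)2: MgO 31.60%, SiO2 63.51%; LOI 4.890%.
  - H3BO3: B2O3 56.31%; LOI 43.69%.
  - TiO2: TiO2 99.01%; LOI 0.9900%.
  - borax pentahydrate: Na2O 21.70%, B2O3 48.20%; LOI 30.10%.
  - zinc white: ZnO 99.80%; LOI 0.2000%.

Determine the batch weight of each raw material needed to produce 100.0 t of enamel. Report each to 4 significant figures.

Batch per 100.0 t enamel:
  MgCO3: 3.295 t
  Mg3Si4O10(OH)2: 52.50 t
  H3BO3: 29.06 t
  TiO2: 12.75 t
  borax pentahydrate: 20.09 t
  zinc white: 5.482 t
Total batch = 123.2 t; LOI loss = 23.18 t; yield = 81.18%

In-progress results are printed rounded to four significant digits within the worked lines — the working math keeps full float precision at every stage; a single rounding produces each reported number; the derived quantities (the totals, net glass mass, yield, the six compositions, LOI) are re-derived at full precision from the batch weights per 100.0 t of glass as written in the problem or answer text.
Target masses of each oxide per 100.0 t enamel:
  MgO: 18.15% × 100.0 = 18.15 t
  Na2O: 4.360% × 100.0 = 4.360 t
  TiO2: 12.62% × 100.0 = 12.62 t
  B2O3: 26.05% × 100.0 = 26.05 t
  ZnO: 5.471% × 100.0 = 5.471 t
  SiO2: 33.34% × 100.0 = 33.34 t
A balance pass over the oxides, on the weights just shown, per the basis as stated (delivered sums recover each target within answer rounding):
  MgO: 3.295·0.4738 + 52.50·0.3160 = 18.15 t (target 18.15 t)
  Na2O: 20.09·0.2170 = 4.360 t (target 4.360 t)
  TiO2: 12.75·0.9901 = 12.62 t (target 12.62 t)
  B2O3: 29.06·0.5631 + 20.09·0.4820 = 26.05 t (target 26.05 t)
  ZnO: 5.482·0.9980 = 5.471 t (target 5.471 t)
  SiO2: 52.50·0.6351 = 33.34 t (target 33.34 t)
Consistency of the glass mass: batch Σ − ignition loss = 100.0 t (the targets, summed, come to 99.99 t; against the stated basis, 100.0 t — gaps are rounding artifacts).
Batch grand total — Σ batch = 123.2 t; the LOI term Σ batch·LOI equals 23.18 t; the yield ratio, glass ÷ batch: 81.18%.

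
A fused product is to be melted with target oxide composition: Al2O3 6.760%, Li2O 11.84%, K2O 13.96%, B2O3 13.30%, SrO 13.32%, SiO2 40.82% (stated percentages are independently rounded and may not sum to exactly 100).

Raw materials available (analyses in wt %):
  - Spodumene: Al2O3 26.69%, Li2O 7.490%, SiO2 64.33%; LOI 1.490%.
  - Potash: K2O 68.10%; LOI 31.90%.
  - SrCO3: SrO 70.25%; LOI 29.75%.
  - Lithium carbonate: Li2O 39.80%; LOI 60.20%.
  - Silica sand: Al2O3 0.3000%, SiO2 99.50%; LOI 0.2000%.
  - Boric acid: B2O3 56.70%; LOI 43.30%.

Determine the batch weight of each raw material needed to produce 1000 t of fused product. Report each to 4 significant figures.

Mid-chain values are shown, rounded to four significant digits, on the page. All arithmetic runs at full float precision through every step; a single rounding yields every reported value; derived quantities (net glass mass, LOI, the yield, the six compositions, the totals) are re-derived at exact precision using the weight values per 1000 t of glass as given in question or answer.
Oxide-by-oxide targets in 1000 t fused product:
  Al2O3: 6.760% × 1000 = 67.60 t
  Li2O: 11.84% × 1000 = 118.4 t
  K2O: 13.96% × 1000 = 139.6 t
  B2O3: 13.30% × 1000 = 133.0 t
  SrO: 13.32% × 1000 = 133.2 t
  SiO2: 40.82% × 1000 = 408.2 t
Balance tally, oxide-wise, from the weights as reported, at the basis given (oxide sums agree with the targets exact up to rounding of places):
  Al2O3: 250.5·0.2669 + 248.3·0.003000 = 67.60 t (target 67.60 t)
  Li2O: 250.5·0.07490 + 250.3·0.3980 = 118.4 t (target 118.4 t)
  K2O: 205.0·0.6810 = 139.6 t (target 139.6 t)
  B2O3: 234.6·0.5670 = 133.0 t (target 133.0 t)
  SrO: 189.6·0.7025 = 133.2 t (target 133.2 t)
  SiO2: 250.5·0.6433 + 248.3·0.9950 = 408.2 t (target 408.2 t)
Consistency of the glass mass: net batch after ignition = 1000 t (the Σ of target masses is 1000 t; stated basis 1000 t — gaps are rounding artifacts).
Batch total: Σ batch = 1378 t; LOI loss = Σ batch·LOI = 378.3 t; as yield: glass ÷ batch → 72.55%.

Batch per 1000 t fused product:
  Spodumene: 250.5 t
  Potash: 205.0 t
  SrCO3: 189.6 t
  Lithium carbonate: 250.3 t
  Silica sand: 248.3 t
  Boric acid: 234.6 t
Total batch = 1378 t; LOI loss = 378.3 t; yield = 72.55%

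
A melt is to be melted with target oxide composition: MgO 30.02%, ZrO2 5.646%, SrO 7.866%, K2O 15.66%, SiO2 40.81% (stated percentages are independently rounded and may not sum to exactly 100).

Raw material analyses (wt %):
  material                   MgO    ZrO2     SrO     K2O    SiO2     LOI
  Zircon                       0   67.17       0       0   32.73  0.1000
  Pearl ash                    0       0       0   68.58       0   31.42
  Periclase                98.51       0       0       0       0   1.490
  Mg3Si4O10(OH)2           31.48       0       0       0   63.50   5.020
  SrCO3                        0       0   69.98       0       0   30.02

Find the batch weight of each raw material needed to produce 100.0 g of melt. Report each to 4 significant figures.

Full precision is carried from start to finish. In-progress results are displayed, with 4-significant-figure rounding, as written. Every reported figure carries a single rounding; the derived quantities (ignition loss, the yield, the totals, five oxide percentages, net glass mass) are carried in full precision using the weight values per 100.0 g of glass as set out in the problem or the answer.
Oxide-by-oxide targets in 100.0 g melt:
  MgO: 30.02% × 100.0 = 30.02 g
  ZrO2: 5.646% × 100.0 = 5.646 g
  SrO: 7.866% × 100.0 = 7.866 g
  K2O: 15.66% × 100.0 = 15.66 g
  SiO2: 40.81% × 100.0 = 40.81 g
Per-oxide balance check from the weights as reported, for the quoted basis mass (target by target, the sums agree inside rounding margins):
  MgO: 11.32·0.9851 + 59.94·0.3148 = 30.02 g (target 30.02 g)
  ZrO2: 8.406·0.6717 = 5.646 g (target 5.646 g)
  SrO: 11.24·0.6998 = 7.866 g (target 7.866 g)
  K2O: 22.83·0.6858 = 15.66 g (target 15.66 g)
  SiO2: 8.406·0.3273 + 59.94·0.6350 = 40.81 g (target 40.81 g)
Auditing the glass mass value: total charge less LOI = 100.0 g (oxide target masses add up to 100.0 g; basis as stated: 100.0 g — any gap is answer rounding).
Whole-batch sum: Σ batch = 113.7 g; ignition loss, Σ(batch × LOI) = 13.73 g; yield = glass ÷ total batch = 87.93%.

Batch per 100.0 g melt:
  Zircon: 8.406 g
  Pearl ash: 22.83 g
  Periclase: 11.32 g
  Mg3Si4O10(OH)2: 59.94 g
  SrCO3: 11.24 g
Total batch = 113.7 g; LOI loss = 13.73 g; yield = 87.93%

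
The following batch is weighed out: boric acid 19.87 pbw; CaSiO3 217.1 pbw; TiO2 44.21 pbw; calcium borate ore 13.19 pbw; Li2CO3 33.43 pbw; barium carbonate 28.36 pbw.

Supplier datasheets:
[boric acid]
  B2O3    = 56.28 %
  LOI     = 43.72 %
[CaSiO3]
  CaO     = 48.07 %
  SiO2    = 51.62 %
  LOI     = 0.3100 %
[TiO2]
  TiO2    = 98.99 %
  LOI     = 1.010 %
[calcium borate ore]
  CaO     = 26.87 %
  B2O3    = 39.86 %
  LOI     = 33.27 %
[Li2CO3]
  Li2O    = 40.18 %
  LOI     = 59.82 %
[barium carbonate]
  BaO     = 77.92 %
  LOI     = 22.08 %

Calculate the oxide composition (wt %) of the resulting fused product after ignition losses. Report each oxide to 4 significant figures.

All arithmetic carries exact precision in every operation; values along the way are displayed, rounded to four significant digits, across the worked steps — every reported result is rounded only once; all derived quantities, including yield, net glass mass, six oxide percentages, totals, ignition loss, are re-derived using the weight values at 315.7 pbw of glass at full float precision, as set out in the problem or answer text.
Oxide masses out of the charge:
  BaO: 28.36·0.7792 = 22.10 pbw
  TiO2: 44.21·0.9899 = 43.76 pbw
  CaO: 217.1·0.4807 + 13.19·0.2687 = 107.9 pbw
  B2O3: 19.87·0.5628 + 13.19·0.3986 = 16.44 pbw
  SiO2: 217.1·0.5162 = 112.1 pbw
  Li2O: 33.43·0.4018 = 13.43 pbw
LOI: 19.87·0.4372 + 217.1·0.003100 + 44.21·0.01010 + 13.19·0.3327 + 33.43·0.5982 + 28.36·0.2208 = 40.45 pbw
batch − LOI leaves glass = 356.2 − 40.45 = 315.7 pbw (= the summed oxide contributions)
wt % = oxide mass / glass mass × 100

Glass mass = 315.7 pbw (batch 356.2 − LOI 40.45).
Composition: BaO 7.000%, TiO2 13.86%, CaO 34.18%, B2O3 5.208%, SiO2 35.50%, Li2O 4.255%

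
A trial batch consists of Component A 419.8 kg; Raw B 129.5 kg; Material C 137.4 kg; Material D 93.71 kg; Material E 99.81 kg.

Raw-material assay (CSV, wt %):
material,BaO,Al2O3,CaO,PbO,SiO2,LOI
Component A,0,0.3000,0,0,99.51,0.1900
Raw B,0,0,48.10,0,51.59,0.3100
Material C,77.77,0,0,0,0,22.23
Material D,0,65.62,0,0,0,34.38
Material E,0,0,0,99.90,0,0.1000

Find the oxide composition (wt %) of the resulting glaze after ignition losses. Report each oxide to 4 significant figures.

Each numeric step maintains full precision end to end. Working values are shown, rounded to 4 significant figures, alongside each step; each reported number is rounded a single time; all derived quantities, which include the five compositions, the totals, yield, glass mass, ignition loss, are carried at exact precision, as they appear in the problem or answer text, starting from the weights at 816.2 kg of glass.
Mass of each oxide from the mix:
  BaO: 137.4·0.7777 = 106.9 kg
  Al2O3: 419.8·0.003000 + 93.71·0.6562 = 62.75 kg
  CaO: 129.5·0.4810 = 62.29 kg
  PbO: 99.81·0.9990 = 99.71 kg
  SiO2: 419.8·0.9951 + 129.5·0.5159 = 484.6 kg
LOI: 419.8·0.001900 + 129.5·0.003100 + 137.4·0.2223 + 93.71·0.3438 + 99.81·0.001000 = 64.06 kg
The glass mass, total less LOI, = 880.2 − 64.06 = 816.2 kg (= the summed oxide contributions)
wt % = 100 × oxide mass / glass mass

Glass mass = 816.2 kg (batch 880.2 − LOI 64.06).
Composition: BaO 13.09%, Al2O3 7.689%, CaO 7.632%, PbO 12.22%, SiO2 59.37%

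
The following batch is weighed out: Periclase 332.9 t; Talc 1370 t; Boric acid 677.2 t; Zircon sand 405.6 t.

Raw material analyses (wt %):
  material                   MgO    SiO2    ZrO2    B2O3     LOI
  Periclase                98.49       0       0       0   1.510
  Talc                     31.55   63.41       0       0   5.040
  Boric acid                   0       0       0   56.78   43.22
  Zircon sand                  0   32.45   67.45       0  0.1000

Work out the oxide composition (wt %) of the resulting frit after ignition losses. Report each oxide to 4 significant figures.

Glass mass = 2419 t (batch 2786 − LOI 367.2).
Composition: MgO 31.43%, SiO2 41.36%, ZrO2 11.31%, B2O3 15.90%

Values along the way are rounded to 4 significant digits when displayed; all arithmetic carries full precision through the solve; every reported result is rounded a single time; the derived quantities, including the totals, ignition loss, four oxide percentages, glass mass, yield, are re-derived from the weighed amounts at 2419 t of glass at exact precision exactly as shown in problem or answer.
Per-oxide mass from batch:
  MgO: 332.9·0.9849 + 1370·0.3155 = 760.1 t
  SiO2: 1370·0.6341 + 405.6·0.3245 = 1000 t
  ZrO2: 405.6·0.6745 = 273.6 t
  B2O3: 677.2·0.5678 = 384.5 t
LOI: 332.9·0.01510 + 1370·0.05040 + 677.2·0.4322 + 405.6·0.001000 = 367.2 t
Glass mass = batch − LOI = 2786 − 367.2 = 2419 t (the oxide masses sum to this)
wt % = 100 × oxide mass / glass mass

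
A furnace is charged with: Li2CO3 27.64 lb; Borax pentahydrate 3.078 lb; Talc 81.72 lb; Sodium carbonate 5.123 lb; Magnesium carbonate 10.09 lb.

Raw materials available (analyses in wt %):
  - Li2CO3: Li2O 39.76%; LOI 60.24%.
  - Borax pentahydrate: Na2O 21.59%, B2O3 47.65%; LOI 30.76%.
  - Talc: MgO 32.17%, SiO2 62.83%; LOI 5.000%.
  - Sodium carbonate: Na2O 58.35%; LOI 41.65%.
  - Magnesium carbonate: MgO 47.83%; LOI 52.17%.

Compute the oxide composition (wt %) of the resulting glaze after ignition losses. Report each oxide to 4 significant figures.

All arithmetic maintains exact precision throughout. Values along the way are rounded to four significant figures when displayed. Exactly one rounding lands on each reported value; all derived quantities (net glass mass, totals, ignition loss, the yield, five oxide percentages) are carried at exact precision starting from the weights on 98.57 lb of glass exactly as printed in the problem or answer text.
Delivered oxide masses:
  MgO: 81.72·0.3217 + 10.09·0.4783 = 31.12 lb
  SiO2: 81.72·0.6283 = 51.34 lb
  Na2O: 3.078·0.2159 + 5.123·0.5835 = 3.654 lb
  B2O3: 3.078·0.4765 = 1.467 lb
  Li2O: 27.64·0.3976 = 10.99 lb
LOI: 27.64·0.6024 + 3.078·0.3076 + 81.72·0.05000 + 5.123·0.4165 + 10.09·0.5217 = 29.08 lb
Glass mass = batch − LOI = 127.7 − 29.08 = 98.57 lb (matching Σ of the oxides)
wt % = oxide mass / glass mass × 100

Glass mass = 98.57 lb (batch 127.7 − LOI 29.08).
Composition: MgO 31.57%, SiO2 52.09%, Na2O 3.707%, B2O3 1.488%, Li2O 11.15%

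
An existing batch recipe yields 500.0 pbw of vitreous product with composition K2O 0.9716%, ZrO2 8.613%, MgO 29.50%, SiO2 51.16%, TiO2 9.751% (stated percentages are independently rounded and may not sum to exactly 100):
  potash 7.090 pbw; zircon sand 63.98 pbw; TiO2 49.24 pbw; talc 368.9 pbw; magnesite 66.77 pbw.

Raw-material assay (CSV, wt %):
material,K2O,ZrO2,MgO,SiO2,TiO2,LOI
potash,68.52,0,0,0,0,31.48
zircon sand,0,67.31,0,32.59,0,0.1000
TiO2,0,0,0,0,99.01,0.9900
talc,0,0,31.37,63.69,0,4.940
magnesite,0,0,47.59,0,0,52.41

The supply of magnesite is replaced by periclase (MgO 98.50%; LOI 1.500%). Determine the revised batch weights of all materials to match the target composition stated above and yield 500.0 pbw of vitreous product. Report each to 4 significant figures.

Revised batch per 500.0 pbw vitreous product:
  potash: 7.090 pbw
  zircon sand: 63.98 pbw
  TiO2: 49.24 pbw
  talc: 368.9 pbw
  periclase: 32.26 pbw
Total batch = 521.5 pbw; LOI loss = 21.49 pbw

Every computation maintains exact precision at every stage; values along the way are displayed (rounded to four significant digits) within the worked lines — every reported value is rounded a single time; the derived quantities (yield, ignition loss, the five compositions, net glass mass, totals) are carried at full float precision from the batch weights per 500.0 pbw of glass exactly as printed in the problem or answer text.
Oxide mass targets, per 500.0 pbw vitreous product:
  K2O: 0.9716% × 500.0 = 4.858 pbw
  ZrO2: 8.613% × 500.0 = 43.06 pbw
  MgO: 29.50% × 500.0 = 147.5 pbw
  SiO2: 51.16% × 500.0 = 255.8 pbw
  TiO2: 9.751% × 500.0 = 48.76 pbw
Oxide-by-oxide audit working from each reported weight, under the basis named above (sum by sum, the targets are met exact up to rounding of places):
  K2O: 7.090·0.6852 = 4.858 pbw (target 4.858 pbw)
  ZrO2: 63.98·0.6731 = 43.06 pbw (target 43.06 pbw)
  MgO: 368.9·0.3137 + 32.26·0.9850 = 147.5 pbw (target 147.5 pbw)
  SiO2: 63.98·0.3259 + 368.9·0.6369 = 255.8 pbw (target 255.8 pbw)
  TiO2: 49.24·0.9901 = 48.75 pbw (target 48.76 pbw)
The glass-mass cross-check: batch Σ − ignition loss = 500.0 pbw (oxide target masses add up to 500.0 pbw; the stated basis being 500.0 pbw — rounding explains the deltas).
Summing the batch: Σ batch = 521.5 pbw; LOI removed, Σ of batch·LOI: 21.49 pbw; yield: glass divided by total = 95.88%.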